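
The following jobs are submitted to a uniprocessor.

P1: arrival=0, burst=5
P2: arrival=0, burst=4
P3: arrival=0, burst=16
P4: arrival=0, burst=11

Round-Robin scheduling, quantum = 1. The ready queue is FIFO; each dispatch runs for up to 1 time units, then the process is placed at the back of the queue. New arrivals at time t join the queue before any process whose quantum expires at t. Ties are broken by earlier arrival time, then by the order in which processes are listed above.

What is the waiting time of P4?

Schedule: | P1 0-1 | P2 1-2 | P3 2-3 | P4 3-4 | P1 4-5 | P2 5-6 | P3 6-7 | P4 7-8 | P1 8-9 | P2 9-10 | P3 10-11 | P4 11-12 | P1 12-13 | P2 13-14 | P3 14-15 | P4 15-16 | P1 16-17 | P3 17-18 | P4 18-19 | P3 19-20 | P4 20-21 | P3 21-22 | P4 22-23 | P3 23-24 | P4 24-25 | P3 25-26 | P4 26-27 | P3 27-28 | P4 28-29 | P3 29-30 | P4 30-31 | P3 31-36 |
Completion: P1=17  P2=14  P3=36  P4=31
Turnaround (C−A): P1=17  P2=14  P3=36  P4=31
Waiting(P4) = turnaround − burst = 31 − 11 = 20

20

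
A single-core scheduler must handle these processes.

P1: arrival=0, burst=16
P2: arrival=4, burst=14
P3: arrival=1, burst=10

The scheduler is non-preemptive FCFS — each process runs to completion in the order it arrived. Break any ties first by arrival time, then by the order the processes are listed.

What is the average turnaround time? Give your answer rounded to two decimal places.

Gantt: | P1 0-16 | P3 16-26 | P2 26-40 |
Completion: P1=16  P2=40  P3=26
Turnaround (C−A): P1=16  P2=36  P3=25
Turnaround times: P1=16, P2=36, P3=25
Average turnaround = (16+36+25) / 3 = 77/3 = 25.67

25.67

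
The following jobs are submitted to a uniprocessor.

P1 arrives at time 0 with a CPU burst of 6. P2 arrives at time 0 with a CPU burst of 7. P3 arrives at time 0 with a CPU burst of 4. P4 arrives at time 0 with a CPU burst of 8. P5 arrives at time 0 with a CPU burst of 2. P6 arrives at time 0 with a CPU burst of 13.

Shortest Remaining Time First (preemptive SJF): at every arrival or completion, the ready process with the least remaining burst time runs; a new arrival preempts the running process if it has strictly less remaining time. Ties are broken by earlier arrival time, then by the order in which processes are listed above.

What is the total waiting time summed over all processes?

Schedule: | P5 0-2 | P3 2-6 | P1 6-12 | P2 12-19 | P4 19-27 | P6 27-40 |
Completion: P1=12  P2=19  P3=6  P4=27  P5=2  P6=40
Waiting = turnaround − burst: P1=6, P2=12, P3=2, P4=19, P5=0, P6=27
Total waiting = 6 + 12 + 2 + 19 + 0 + 27 = 66

66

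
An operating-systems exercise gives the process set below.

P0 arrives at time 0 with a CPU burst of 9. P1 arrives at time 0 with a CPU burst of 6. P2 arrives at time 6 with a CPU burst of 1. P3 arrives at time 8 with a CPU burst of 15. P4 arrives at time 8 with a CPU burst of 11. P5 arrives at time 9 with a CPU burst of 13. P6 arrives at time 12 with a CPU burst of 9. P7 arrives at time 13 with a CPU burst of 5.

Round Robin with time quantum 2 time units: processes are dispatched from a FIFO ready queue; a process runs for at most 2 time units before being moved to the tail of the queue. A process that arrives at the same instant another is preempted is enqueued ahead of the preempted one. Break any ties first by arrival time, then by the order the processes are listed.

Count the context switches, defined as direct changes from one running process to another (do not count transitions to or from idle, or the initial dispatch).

37

Gantt: | P0 0-2 | P1 2-4 | P0 4-6 | P1 6-8 | P2 8-9 | P0 9-11 | P3 11-13 | P4 13-15 | P1 15-17 | P5 17-19 | P0 19-21 | P6 21-23 | P7 23-25 | P3 25-27 | P4 27-29 | P5 29-31 | P0 31-32 | P6 32-34 | P7 34-36 | P3 36-38 | P4 38-40 | P5 40-42 | P6 42-44 | P7 44-45 | P3 45-47 | P4 47-49 | P5 49-51 | P6 51-53 | P3 53-55 | P4 55-57 | P5 57-59 | P6 59-60 | P3 60-62 | P4 62-63 | P5 63-65 | P3 65-67 | P5 67-68 | P3 68-69 |
Completion: P0=32  P1=17  P2=9  P3=69  P4=63  P5=68  P6=60  P7=45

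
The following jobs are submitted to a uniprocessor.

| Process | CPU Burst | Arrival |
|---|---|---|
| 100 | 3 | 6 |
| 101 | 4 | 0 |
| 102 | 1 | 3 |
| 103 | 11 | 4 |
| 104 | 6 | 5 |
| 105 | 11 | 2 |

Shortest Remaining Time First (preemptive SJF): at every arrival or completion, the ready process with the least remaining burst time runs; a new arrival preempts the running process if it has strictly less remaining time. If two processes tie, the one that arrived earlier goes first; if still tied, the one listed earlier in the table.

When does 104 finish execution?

14

Gantt: | 101 0-4 | 102 4-5 | 104 5-6 | 100 6-9 | 104 9-14 | 105 14-25 | 103 25-36 |
Completion: 100=9  101=4  102=5  103=36  104=14  105=25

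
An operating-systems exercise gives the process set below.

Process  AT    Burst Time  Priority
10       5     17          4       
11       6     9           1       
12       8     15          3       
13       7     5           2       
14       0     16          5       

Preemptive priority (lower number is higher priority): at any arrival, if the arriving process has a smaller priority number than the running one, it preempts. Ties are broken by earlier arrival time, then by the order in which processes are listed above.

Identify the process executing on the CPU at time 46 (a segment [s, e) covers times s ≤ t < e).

10

Gantt: | 14 0-5 | 10 5-6 | 11 6-15 | 13 15-20 | 12 20-35 | 10 35-51 | 14 51-62 |
Completion: 10=51  11=15  12=35  13=20  14=62
Turnaround (C−A): 10=46  11=9  12=27  13=13  14=62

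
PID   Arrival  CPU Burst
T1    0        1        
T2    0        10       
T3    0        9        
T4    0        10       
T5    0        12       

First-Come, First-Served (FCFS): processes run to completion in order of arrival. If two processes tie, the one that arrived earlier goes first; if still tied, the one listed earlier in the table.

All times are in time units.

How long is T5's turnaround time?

Schedule: | T1 0-1 | T2 1-11 | T3 11-20 | T4 20-30 | T5 30-42 |
Completion: T1=1  T2=11  T3=20  T4=30  T5=42
Turnaround (C−A): T1=1  T2=11  T3=20  T4=30  T5=42
Turnaround(T5) = completion − arrival = 42 − 0 = 42

42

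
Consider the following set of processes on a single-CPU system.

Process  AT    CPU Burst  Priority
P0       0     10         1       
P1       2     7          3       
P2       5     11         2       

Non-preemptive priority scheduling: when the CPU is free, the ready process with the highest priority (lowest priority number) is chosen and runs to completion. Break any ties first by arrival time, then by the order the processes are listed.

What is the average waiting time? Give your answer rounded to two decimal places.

8.00

Schedule: | P0 0-10 | P2 10-21 | P1 21-28 |
Completion: P0=10  P1=28  P2=21
Turnaround (C−A): P0=10  P1=26  P2=16
Waiting times: P0=0, P1=19, P2=5
Average waiting = (0+19+5) / 3 = 24/3 = 8.00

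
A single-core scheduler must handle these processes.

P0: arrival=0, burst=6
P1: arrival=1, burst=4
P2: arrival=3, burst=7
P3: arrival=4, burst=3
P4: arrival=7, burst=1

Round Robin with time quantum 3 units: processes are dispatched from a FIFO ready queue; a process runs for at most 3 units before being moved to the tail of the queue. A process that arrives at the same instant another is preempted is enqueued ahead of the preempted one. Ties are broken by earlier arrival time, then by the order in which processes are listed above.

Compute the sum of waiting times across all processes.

Schedule: | P0 0-3 | P1 3-6 | P2 6-9 | P0 9-12 | P3 12-15 | P1 15-16 | P4 16-17 | P2 17-21 |
Completion: P0=12  P1=16  P2=21  P3=15  P4=17
Turnaround (C−A): P0=12  P1=15  P2=18  P3=11  P4=10
Waiting = turnaround − burst: P0=6, P1=11, P2=11, P3=8, P4=9
Total waiting = 6 + 11 + 11 + 8 + 9 = 45

45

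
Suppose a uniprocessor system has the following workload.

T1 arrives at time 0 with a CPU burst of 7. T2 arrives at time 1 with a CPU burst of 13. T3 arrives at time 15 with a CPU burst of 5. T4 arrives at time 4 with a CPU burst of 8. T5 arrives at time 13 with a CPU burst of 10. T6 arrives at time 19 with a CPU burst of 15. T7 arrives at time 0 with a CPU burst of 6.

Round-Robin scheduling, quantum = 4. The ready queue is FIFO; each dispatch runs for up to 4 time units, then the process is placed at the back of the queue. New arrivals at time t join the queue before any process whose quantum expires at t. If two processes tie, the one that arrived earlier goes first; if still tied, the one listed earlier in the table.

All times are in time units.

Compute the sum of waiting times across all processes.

187

Timeline: | T1 0-4 | T7 4-8 | T2 8-12 | T4 12-16 | T1 16-19 | T7 19-21 | T2 21-25 | T5 25-29 | T3 29-33 | T4 33-37 | T6 37-41 | T2 41-45 | T5 45-49 | T3 49-50 | T6 50-54 | T2 54-55 | T5 55-57 | T6 57-64 |
Completion: T1=19  T2=55  T3=50  T4=37  T5=57  T6=64  T7=21
Waiting = turnaround − burst: T1=12, T2=41, T3=30, T4=25, T5=34, T6=30, T7=15
Total waiting = 12 + 41 + 30 + 25 + 34 + 30 + 15 = 187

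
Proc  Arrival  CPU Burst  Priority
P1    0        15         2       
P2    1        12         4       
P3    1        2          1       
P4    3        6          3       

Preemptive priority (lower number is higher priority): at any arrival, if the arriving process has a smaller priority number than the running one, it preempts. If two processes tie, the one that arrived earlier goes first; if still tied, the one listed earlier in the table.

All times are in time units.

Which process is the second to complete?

P1

Timeline: | P1 0-1 | P3 1-3 | P1 3-17 | P4 17-23 | P2 23-35 |
Completion: P1=17  P2=35  P3=3  P4=23
Turnaround (C−A): P1=17  P2=34  P3=2  P4=20
Finish order: P3 → P1 → P4 → P2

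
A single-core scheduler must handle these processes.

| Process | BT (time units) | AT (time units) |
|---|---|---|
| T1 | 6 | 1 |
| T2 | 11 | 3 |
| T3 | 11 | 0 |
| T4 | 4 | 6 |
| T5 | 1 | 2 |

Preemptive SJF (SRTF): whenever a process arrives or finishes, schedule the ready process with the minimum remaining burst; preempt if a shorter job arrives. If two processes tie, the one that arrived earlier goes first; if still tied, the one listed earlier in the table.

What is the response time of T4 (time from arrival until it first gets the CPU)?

Schedule: | T3 0-1 | T1 1-2 | T5 2-3 | T1 3-8 | T4 8-12 | T3 12-22 | T2 22-33 |
Completion: T1=8  T2=33  T3=22  T4=12  T5=3
Response(T4) = first start − arrival = 8 − 6 = 2

2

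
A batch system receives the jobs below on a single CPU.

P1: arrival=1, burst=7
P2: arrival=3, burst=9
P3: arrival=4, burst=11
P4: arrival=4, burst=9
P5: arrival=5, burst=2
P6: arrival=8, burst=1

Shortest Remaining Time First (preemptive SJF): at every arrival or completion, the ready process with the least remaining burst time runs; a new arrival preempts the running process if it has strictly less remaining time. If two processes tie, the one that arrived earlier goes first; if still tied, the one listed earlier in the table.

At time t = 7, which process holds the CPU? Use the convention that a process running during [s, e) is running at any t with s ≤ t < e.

P1

Gantt: | idle 0-1 | P1 1-5 | P5 5-7 | P1 7-8 | P6 8-9 | P1 9-11 | P2 11-20 | P4 20-29 | P3 29-40 |
Completion: P1=11  P2=20  P3=40  P4=29  P5=7  P6=9
Turnaround (C−A): P1=10  P2=17  P3=36  P4=25  P5=2  P6=1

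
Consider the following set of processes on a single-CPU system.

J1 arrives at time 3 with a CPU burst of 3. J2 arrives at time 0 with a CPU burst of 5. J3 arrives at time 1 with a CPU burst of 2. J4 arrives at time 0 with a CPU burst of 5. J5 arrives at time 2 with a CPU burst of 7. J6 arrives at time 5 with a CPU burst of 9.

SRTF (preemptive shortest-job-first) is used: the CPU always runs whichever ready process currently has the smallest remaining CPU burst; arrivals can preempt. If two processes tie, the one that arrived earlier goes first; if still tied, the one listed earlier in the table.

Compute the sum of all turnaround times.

76

Timeline: | J2 0-1 | J3 1-3 | J1 3-6 | J2 6-10 | J4 10-15 | J5 15-22 | J6 22-31 |
Completion: J1=6  J2=10  J3=3  J4=15  J5=22  J6=31
Turnaround (C−A): J1=3  J2=10  J3=2  J4=15  J5=20  J6=26
Turnaround = completion − arrival: J1=3, J2=10, J3=2, J4=15, J5=20, J6=26
Total turnaround = 3 + 10 + 2 + 15 + 20 + 26 = 76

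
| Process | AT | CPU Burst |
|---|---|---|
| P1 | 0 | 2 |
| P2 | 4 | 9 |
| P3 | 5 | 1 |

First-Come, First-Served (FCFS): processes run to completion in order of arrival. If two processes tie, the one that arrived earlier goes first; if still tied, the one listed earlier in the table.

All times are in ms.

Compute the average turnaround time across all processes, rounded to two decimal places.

6.67

Gantt: | P1 0-2 | idle 2-4 | P2 4-13 | P3 13-14 |
Completion: P1=2  P2=13  P3=14
Turnaround (C−A): P1=2  P2=9  P3=9
Turnaround times: P1=2, P2=9, P3=9
Average turnaround = (2+9+9) / 3 = 20/3 = 6.67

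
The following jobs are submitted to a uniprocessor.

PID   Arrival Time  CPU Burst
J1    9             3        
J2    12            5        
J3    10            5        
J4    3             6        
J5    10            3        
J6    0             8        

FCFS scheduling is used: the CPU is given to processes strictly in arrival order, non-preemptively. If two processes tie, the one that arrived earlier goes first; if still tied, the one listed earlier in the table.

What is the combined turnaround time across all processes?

Timeline: | J6 0-8 | J4 8-14 | J1 14-17 | J3 17-22 | J5 22-25 | J2 25-30 |
Completion: J1=17  J2=30  J3=22  J4=14  J5=25  J6=8
Turnaround (C−A): J1=8  J2=18  J3=12  J4=11  J5=15  J6=8
Turnaround = completion − arrival: J1=8, J2=18, J3=12, J4=11, J5=15, J6=8
Total turnaround = 8 + 18 + 12 + 11 + 15 + 8 = 72

72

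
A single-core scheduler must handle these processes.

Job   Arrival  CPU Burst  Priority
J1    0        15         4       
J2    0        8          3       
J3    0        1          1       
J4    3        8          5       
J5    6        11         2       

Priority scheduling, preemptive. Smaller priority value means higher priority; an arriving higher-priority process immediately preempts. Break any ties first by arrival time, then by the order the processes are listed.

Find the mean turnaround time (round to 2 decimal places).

Schedule: | J3 0-1 | J2 1-6 | J5 6-17 | J2 17-20 | J1 20-35 | J4 35-43 |
Completion: J1=35  J2=20  J3=1  J4=43  J5=17
Turnaround (C−A): J1=35  J2=20  J3=1  J4=40  J5=11
Turnaround times: J1=35, J2=20, J3=1, J4=40, J5=11
Average turnaround = (35+20+1+40+11) / 5 = 107/5 = 21.40

21.40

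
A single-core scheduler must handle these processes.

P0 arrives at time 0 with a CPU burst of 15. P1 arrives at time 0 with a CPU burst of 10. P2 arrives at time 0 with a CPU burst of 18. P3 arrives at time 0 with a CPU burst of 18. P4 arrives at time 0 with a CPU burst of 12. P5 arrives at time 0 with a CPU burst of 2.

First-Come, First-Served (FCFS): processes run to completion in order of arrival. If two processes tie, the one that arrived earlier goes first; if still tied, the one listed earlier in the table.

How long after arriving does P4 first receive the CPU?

61

Timeline: | P0 0-15 | P1 15-25 | P2 25-43 | P3 43-61 | P4 61-73 | P5 73-75 |
Completion: P0=15  P1=25  P2=43  P3=61  P4=73  P5=75
Turnaround (C−A): P0=15  P1=25  P2=43  P3=61  P4=73  P5=75
Response(P4) = first start − arrival = 61 − 0 = 61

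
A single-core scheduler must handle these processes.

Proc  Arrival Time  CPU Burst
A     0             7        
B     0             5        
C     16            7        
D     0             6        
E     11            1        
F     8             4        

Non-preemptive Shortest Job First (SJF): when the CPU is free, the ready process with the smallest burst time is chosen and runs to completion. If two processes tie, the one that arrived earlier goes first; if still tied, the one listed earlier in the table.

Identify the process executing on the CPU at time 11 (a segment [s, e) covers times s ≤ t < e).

Schedule: | B 0-5 | D 5-11 | E 11-12 | F 12-16 | A 16-23 | C 23-30 |
Completion: A=23  B=5  C=30  D=11  E=12  F=16

E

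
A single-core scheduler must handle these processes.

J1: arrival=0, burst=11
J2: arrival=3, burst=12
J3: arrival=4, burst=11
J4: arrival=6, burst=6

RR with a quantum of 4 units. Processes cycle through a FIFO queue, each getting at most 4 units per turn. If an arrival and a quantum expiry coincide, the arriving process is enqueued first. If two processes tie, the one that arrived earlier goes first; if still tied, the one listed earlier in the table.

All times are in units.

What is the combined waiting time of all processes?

88

Gantt: | J1 0-4 | J2 4-8 | J3 8-12 | J1 12-16 | J4 16-20 | J2 20-24 | J3 24-28 | J1 28-31 | J4 31-33 | J2 33-37 | J3 37-40 |
Completion: J1=31  J2=37  J3=40  J4=33
Waiting = turnaround − burst: J1=20, J2=22, J3=25, J4=21
Total waiting = 20 + 22 + 25 + 21 = 88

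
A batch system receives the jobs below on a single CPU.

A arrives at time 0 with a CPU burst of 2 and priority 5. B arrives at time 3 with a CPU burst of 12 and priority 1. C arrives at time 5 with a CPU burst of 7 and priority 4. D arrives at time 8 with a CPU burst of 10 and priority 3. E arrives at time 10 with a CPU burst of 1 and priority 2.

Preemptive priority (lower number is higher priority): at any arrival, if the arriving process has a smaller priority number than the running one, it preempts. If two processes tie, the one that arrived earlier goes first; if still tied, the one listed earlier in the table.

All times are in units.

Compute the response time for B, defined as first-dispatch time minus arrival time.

0

Timeline: | A 0-2 | idle 2-3 | B 3-15 | E 15-16 | D 16-26 | C 26-33 |
Completion: A=2  B=15  C=33  D=26  E=16
Response(B) = first start − arrival = 3 − 3 = 0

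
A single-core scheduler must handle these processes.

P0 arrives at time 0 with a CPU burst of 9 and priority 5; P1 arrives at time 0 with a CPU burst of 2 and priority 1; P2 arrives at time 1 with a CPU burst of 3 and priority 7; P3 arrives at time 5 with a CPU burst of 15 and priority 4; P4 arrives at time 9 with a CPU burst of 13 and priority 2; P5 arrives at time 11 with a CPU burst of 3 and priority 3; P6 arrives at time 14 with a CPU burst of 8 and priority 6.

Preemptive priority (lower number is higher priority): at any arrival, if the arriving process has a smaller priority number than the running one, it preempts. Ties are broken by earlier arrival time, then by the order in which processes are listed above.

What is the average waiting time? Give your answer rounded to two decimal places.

Timeline: | P1 0-2 | P0 2-5 | P3 5-9 | P4 9-22 | P5 22-25 | P3 25-36 | P0 36-42 | P6 42-50 | P2 50-53 |
Completion: P0=42  P1=2  P2=53  P3=36  P4=22  P5=25  P6=50
Waiting times: P0=33, P1=0, P2=49, P3=16, P4=0, P5=11, P6=28
Average waiting = (33+0+49+16+0+11+28) / 7 = 137/7 = 19.57

19.57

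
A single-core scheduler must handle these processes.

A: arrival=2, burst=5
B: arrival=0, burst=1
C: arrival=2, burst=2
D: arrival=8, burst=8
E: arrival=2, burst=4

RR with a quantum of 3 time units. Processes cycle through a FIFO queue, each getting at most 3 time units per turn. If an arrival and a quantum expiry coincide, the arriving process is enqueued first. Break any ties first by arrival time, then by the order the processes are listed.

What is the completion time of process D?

Gantt: | B 0-1 | idle 1-2 | A 2-5 | C 5-7 | E 7-10 | A 10-12 | D 12-15 | E 15-16 | D 16-21 |
Completion: A=12  B=1  C=7  D=21  E=16
Turnaround (C−A): A=10  B=1  C=5  D=13  E=14

21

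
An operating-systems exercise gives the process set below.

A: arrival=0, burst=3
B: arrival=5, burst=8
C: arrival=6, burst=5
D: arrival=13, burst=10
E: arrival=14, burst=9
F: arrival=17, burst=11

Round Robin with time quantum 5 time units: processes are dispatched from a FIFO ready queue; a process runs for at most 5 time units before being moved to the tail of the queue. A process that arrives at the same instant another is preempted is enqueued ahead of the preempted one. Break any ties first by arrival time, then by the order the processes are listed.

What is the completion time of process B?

Timeline: | A 0-3 | idle 3-5 | B 5-10 | C 10-15 | B 15-18 | D 18-23 | E 23-28 | F 28-33 | D 33-38 | E 38-42 | F 42-48 |
Completion: A=3  B=18  C=15  D=38  E=42  F=48
Turnaround (C−A): A=3  B=13  C=9  D=25  E=28  F=31

18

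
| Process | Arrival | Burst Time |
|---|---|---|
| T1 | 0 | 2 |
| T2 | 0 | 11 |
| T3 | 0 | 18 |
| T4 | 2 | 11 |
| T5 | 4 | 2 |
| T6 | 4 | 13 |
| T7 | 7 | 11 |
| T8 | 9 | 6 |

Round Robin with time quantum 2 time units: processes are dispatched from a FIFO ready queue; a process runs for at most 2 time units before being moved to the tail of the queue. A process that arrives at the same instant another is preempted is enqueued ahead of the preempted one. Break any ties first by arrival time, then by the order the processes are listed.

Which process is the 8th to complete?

Schedule: | T1 0-2 | T2 2-4 | T3 4-6 | T4 6-8 | T5 8-10 | T6 10-12 | T2 12-14 | T3 14-16 | T7 16-18 | T4 18-20 | T8 20-22 | T6 22-24 | T2 24-26 | T3 26-28 | T7 28-30 | T4 30-32 | T8 32-34 | T6 34-36 | T2 36-38 | T3 38-40 | T7 40-42 | T4 42-44 | T8 44-46 | T6 46-48 | T2 48-50 | T3 50-52 | T7 52-54 | T4 54-56 | T6 56-58 | T2 58-59 | T3 59-61 | T7 61-63 | T4 63-64 | T6 64-66 | T3 66-68 | T7 68-69 | T6 69-70 | T3 70-74 |
Completion: T1=2  T2=59  T3=74  T4=64  T5=10  T6=70  T7=69  T8=46
Turnaround (C−A): T1=2  T2=59  T3=74  T4=62  T5=6  T6=66  T7=62  T8=37
Finish order: T1 → T5 → T8 → T2 → T4 → T7 → T6 → T3

T3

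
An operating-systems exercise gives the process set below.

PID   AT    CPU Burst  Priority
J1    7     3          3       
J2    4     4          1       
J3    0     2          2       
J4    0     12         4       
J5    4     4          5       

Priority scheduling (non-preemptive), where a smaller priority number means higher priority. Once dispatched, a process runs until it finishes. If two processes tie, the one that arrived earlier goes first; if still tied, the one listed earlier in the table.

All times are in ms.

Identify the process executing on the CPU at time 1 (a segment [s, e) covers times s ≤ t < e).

Schedule: | J3 0-2 | J4 2-14 | J2 14-18 | J1 18-21 | J5 21-25 |
Completion: J1=21  J2=18  J3=2  J4=14  J5=25
Turnaround (C−A): J1=14  J2=14  J3=2  J4=14  J5=21

J3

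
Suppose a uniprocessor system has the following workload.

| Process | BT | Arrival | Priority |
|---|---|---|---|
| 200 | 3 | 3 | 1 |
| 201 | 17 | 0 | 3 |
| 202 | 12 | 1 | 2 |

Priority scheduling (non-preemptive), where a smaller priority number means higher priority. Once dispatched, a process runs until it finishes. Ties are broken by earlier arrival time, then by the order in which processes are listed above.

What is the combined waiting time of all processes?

Schedule: | 201 0-17 | 200 17-20 | 202 20-32 |
Completion: 200=20  201=17  202=32
Turnaround (C−A): 200=17  201=17  202=31
Waiting = turnaround − burst: 200=14, 201=0, 202=19
Total waiting = 14 + 0 + 19 = 33

33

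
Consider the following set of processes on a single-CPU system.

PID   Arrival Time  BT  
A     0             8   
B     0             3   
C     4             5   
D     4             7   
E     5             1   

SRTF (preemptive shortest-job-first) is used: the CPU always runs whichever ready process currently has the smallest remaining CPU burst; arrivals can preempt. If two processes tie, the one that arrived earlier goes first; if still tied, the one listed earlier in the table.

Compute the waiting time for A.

9

Timeline: | B 0-3 | A 3-4 | C 4-5 | E 5-6 | C 6-10 | A 10-17 | D 17-24 |
Completion: A=17  B=3  C=10  D=24  E=6
Turnaround (C−A): A=17  B=3  C=6  D=20  E=1
Waiting(A) = turnaround − burst = 17 − 8 = 9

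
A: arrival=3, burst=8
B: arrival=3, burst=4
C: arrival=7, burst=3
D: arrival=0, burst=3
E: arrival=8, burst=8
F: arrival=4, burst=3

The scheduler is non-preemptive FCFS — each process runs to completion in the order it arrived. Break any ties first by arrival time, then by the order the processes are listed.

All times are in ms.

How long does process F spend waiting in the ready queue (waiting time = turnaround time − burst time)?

11

Schedule: | D 0-3 | A 3-11 | B 11-15 | F 15-18 | C 18-21 | E 21-29 |
Completion: A=11  B=15  C=21  D=3  E=29  F=18
Waiting(F) = turnaround − burst = 14 − 3 = 11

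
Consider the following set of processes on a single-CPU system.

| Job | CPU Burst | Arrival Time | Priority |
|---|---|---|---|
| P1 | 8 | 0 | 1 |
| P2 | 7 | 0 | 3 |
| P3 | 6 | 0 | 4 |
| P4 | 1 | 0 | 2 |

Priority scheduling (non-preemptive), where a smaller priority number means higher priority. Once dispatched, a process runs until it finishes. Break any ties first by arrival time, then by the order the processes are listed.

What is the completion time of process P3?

22

Timeline: | P1 0-8 | P4 8-9 | P2 9-16 | P3 16-22 |
Completion: P1=8  P2=16  P3=22  P4=9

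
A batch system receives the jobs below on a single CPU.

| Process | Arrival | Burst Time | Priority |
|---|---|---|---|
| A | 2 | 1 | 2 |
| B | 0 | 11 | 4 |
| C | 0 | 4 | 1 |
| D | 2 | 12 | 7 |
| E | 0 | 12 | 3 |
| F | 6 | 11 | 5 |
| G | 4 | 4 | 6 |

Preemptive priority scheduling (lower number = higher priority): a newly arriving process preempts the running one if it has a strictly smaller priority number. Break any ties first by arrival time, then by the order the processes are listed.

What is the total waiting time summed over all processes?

122

Gantt: | C 0-4 | A 4-5 | E 5-17 | B 17-28 | F 28-39 | G 39-43 | D 43-55 |
Completion: A=5  B=28  C=4  D=55  E=17  F=39  G=43
Turnaround (C−A): A=3  B=28  C=4  D=53  E=17  F=33  G=39
Waiting = turnaround − burst: A=2, B=17, C=0, D=41, E=5, F=22, G=35
Total waiting = 2 + 17 + 0 + 41 + 5 + 22 + 35 = 122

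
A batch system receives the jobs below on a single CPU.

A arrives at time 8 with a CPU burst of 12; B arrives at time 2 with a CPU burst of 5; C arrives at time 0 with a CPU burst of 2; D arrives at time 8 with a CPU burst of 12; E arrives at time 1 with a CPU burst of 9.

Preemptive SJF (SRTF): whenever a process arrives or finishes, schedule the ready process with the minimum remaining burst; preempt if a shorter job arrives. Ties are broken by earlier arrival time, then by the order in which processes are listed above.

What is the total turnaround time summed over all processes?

Timeline: | C 0-2 | B 2-7 | E 7-16 | A 16-28 | D 28-40 |
Completion: A=28  B=7  C=2  D=40  E=16
Turnaround (C−A): A=20  B=5  C=2  D=32  E=15
Turnaround = completion − arrival: A=20, B=5, C=2, D=32, E=15
Total turnaround = 20 + 5 + 2 + 32 + 15 = 74

74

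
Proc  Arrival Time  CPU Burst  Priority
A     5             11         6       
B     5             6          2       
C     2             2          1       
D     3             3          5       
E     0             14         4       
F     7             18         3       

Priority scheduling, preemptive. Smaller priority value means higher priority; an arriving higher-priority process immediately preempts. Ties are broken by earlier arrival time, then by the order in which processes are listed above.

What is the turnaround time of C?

2

Timeline: | E 0-2 | C 2-4 | E 4-5 | B 5-11 | F 11-29 | E 29-40 | D 40-43 | A 43-54 |
Completion: A=54  B=11  C=4  D=43  E=40  F=29
Turnaround(C) = completion − arrival = 4 − 2 = 2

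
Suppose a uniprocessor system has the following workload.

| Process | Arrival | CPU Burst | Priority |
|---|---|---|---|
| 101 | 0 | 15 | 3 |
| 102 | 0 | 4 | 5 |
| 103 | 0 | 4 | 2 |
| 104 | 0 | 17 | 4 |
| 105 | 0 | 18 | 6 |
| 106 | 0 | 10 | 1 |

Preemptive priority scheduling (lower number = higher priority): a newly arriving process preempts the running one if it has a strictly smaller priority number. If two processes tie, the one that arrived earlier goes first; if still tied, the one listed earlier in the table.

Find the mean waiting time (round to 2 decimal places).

24.83

Schedule: | 106 0-10 | 103 10-14 | 101 14-29 | 104 29-46 | 102 46-50 | 105 50-68 |
Completion: 101=29  102=50  103=14  104=46  105=68  106=10
Turnaround (C−A): 101=29  102=50  103=14  104=46  105=68  106=10
Waiting times: 101=14, 102=46, 103=10, 104=29, 105=50, 106=0
Average waiting = (14+46+10+29+50+0) / 6 = 149/6 = 24.83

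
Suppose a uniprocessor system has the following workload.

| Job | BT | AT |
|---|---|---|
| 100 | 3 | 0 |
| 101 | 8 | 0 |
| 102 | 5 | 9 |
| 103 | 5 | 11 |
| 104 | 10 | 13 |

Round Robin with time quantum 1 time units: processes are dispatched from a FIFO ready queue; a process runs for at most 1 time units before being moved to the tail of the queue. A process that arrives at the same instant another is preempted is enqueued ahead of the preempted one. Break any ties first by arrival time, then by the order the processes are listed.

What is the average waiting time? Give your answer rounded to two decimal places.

Schedule: | 100 0-1 | 101 1-2 | 100 2-3 | 101 3-4 | 100 4-5 | 101 5-9 | 102 9-10 | 101 10-11 | 102 11-12 | 103 12-13 | 101 13-14 | 102 14-15 | 104 15-16 | 103 16-17 | 102 17-18 | 104 18-19 | 103 19-20 | 102 20-21 | 104 21-22 | 103 22-23 | 104 23-24 | 103 24-25 | 104 25-31 |
Completion: 100=5  101=14  102=21  103=25  104=31
Turnaround (C−A): 100=5  101=14  102=12  103=14  104=18
Waiting times: 100=2, 101=6, 102=7, 103=9, 104=8
Average waiting = (2+6+7+9+8) / 5 = 32/5 = 6.40

6.40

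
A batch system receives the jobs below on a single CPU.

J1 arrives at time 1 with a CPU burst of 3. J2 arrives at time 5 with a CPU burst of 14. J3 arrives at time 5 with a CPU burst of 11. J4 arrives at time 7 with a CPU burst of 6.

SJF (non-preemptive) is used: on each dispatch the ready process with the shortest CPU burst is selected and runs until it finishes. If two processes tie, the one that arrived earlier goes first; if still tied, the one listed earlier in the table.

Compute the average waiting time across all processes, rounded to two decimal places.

6.50

Gantt: | idle 0-1 | J1 1-4 | idle 4-5 | J3 5-16 | J4 16-22 | J2 22-36 |
Completion: J1=4  J2=36  J3=16  J4=22
Turnaround (C−A): J1=3  J2=31  J3=11  J4=15
Waiting times: J1=0, J2=17, J3=0, J4=9
Average waiting = (0+17+0+9) / 4 = 26/4 = 6.50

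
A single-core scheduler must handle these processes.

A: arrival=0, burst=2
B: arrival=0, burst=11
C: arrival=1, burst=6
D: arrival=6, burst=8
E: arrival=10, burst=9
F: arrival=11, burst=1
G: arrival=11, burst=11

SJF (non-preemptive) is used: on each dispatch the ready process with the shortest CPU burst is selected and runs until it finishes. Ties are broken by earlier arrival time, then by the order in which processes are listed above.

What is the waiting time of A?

0

Gantt: | A 0-2 | C 2-8 | D 8-16 | F 16-17 | E 17-26 | B 26-37 | G 37-48 |
Completion: A=2  B=37  C=8  D=16  E=26  F=17  G=48
Turnaround (C−A): A=2  B=37  C=7  D=10  E=16  F=6  G=37
Waiting(A) = turnaround − burst = 2 − 2 = 0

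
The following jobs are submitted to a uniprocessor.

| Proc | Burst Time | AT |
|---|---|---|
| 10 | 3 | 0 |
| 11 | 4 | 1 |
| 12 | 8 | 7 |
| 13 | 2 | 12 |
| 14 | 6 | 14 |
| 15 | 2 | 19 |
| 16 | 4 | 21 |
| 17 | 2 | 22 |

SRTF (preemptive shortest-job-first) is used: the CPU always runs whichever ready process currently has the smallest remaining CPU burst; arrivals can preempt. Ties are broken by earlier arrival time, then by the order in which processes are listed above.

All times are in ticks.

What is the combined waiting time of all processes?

Schedule: | 10 0-3 | 11 3-7 | 12 7-12 | 13 12-14 | 12 14-17 | 14 17-19 | 15 19-21 | 14 21-22 | 17 22-24 | 14 24-27 | 16 27-31 |
Completion: 10=3  11=7  12=17  13=14  14=27  15=21  16=31  17=24
Waiting = turnaround − burst: 10=0, 11=2, 12=2, 13=0, 14=7, 15=0, 16=6, 17=0
Total waiting = 0 + 2 + 2 + 0 + 7 + 0 + 6 + 0 = 17

17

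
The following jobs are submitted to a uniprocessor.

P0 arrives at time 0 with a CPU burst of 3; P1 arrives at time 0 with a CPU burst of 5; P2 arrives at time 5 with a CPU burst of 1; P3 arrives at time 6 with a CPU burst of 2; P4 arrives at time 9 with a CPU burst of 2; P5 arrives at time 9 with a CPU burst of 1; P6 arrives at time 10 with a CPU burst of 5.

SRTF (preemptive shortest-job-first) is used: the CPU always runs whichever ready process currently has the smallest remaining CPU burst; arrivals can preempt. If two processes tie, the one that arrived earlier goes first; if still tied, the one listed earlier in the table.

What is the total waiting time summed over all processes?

Gantt: | P0 0-3 | P1 3-5 | P2 5-6 | P3 6-8 | P1 8-9 | P5 9-10 | P1 10-12 | P4 12-14 | P6 14-19 |
Completion: P0=3  P1=12  P2=6  P3=8  P4=14  P5=10  P6=19
Waiting = turnaround − burst: P0=0, P1=7, P2=0, P3=0, P4=3, P5=0, P6=4
Total waiting = 0 + 7 + 0 + 0 + 3 + 0 + 4 = 14

14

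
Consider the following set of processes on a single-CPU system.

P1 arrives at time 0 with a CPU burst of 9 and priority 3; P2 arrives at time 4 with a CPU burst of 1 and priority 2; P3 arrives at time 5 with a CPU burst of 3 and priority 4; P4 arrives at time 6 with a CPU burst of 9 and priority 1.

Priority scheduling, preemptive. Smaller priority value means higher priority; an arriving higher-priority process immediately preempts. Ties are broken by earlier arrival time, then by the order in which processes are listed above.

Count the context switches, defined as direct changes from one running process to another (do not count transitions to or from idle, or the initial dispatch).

5

Schedule: | P1 0-4 | P2 4-5 | P1 5-6 | P4 6-15 | P1 15-19 | P3 19-22 |
Completion: P1=19  P2=5  P3=22  P4=15
Turnaround (C−A): P1=19  P2=1  P3=17  P4=9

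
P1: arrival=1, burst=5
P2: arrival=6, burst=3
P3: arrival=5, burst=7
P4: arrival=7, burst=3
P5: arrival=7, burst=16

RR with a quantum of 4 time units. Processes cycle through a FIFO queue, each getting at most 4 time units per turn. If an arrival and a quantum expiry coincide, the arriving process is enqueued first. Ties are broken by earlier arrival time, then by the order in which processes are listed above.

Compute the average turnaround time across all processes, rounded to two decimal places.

14.20

Timeline: | idle 0-1 | P1 1-5 | P3 5-9 | P1 9-10 | P2 10-13 | P4 13-16 | P5 16-20 | P3 20-23 | P5 23-35 |
Completion: P1=10  P2=13  P3=23  P4=16  P5=35
Turnaround (C−A): P1=9  P2=7  P3=18  P4=9  P5=28
Turnaround times: P1=9, P2=7, P3=18, P4=9, P5=28
Average turnaround = (9+7+18+9+28) / 5 = 71/5 = 14.20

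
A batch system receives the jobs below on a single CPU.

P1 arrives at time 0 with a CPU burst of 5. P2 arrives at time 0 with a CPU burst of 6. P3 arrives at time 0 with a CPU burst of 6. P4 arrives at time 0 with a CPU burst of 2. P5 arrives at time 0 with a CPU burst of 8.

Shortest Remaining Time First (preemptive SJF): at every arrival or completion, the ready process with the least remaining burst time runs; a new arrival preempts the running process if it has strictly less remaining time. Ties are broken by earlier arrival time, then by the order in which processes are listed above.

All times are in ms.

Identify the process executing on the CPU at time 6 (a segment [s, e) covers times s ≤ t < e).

Schedule: | P4 0-2 | P1 2-7 | P2 7-13 | P3 13-19 | P5 19-27 |
Completion: P1=7  P2=13  P3=19  P4=2  P5=27
Turnaround (C−A): P1=7  P2=13  P3=19  P4=2  P5=27

P1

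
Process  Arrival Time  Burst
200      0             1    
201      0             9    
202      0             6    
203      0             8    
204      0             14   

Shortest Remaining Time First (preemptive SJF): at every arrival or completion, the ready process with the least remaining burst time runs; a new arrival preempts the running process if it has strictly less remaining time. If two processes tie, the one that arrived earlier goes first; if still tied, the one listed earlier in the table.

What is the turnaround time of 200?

Schedule: | 200 0-1 | 202 1-7 | 203 7-15 | 201 15-24 | 204 24-38 |
Completion: 200=1  201=24  202=7  203=15  204=38
Turnaround (C−A): 200=1  201=24  202=7  203=15  204=38
Turnaround(200) = completion − arrival = 1 − 0 = 1

1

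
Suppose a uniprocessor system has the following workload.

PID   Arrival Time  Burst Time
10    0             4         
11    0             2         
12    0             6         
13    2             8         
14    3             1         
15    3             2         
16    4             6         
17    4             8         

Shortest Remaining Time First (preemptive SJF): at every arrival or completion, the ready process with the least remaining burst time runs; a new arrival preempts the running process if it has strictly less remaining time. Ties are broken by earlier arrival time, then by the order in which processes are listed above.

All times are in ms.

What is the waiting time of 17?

Timeline: | 11 0-2 | 10 2-3 | 14 3-4 | 15 4-6 | 10 6-9 | 12 9-15 | 16 15-21 | 13 21-29 | 17 29-37 |
Completion: 10=9  11=2  12=15  13=29  14=4  15=6  16=21  17=37
Waiting(17) = turnaround − burst = 33 − 8 = 25

25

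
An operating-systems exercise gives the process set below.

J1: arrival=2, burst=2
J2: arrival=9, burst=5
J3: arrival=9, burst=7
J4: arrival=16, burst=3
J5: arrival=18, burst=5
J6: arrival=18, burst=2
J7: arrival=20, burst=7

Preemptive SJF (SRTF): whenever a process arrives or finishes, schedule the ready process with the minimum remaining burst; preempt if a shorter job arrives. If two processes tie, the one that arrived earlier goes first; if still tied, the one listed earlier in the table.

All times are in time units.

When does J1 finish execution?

4

Gantt: | idle 0-2 | J1 2-4 | idle 4-9 | J2 9-14 | J3 14-16 | J4 16-19 | J6 19-21 | J3 21-26 | J5 26-31 | J7 31-38 |
Completion: J1=4  J2=14  J3=26  J4=19  J5=31  J6=21  J7=38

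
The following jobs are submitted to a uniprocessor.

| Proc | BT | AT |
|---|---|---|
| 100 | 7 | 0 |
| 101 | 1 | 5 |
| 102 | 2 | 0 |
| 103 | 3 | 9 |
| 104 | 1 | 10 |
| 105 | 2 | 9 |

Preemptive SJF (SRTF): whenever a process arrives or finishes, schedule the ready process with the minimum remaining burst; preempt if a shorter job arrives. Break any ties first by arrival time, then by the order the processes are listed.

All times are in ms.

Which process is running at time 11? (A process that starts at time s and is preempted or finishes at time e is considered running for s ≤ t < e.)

105

Timeline: | 102 0-2 | 100 2-5 | 101 5-6 | 100 6-10 | 104 10-11 | 105 11-13 | 103 13-16 |
Completion: 100=10  101=6  102=2  103=16  104=11  105=13
Turnaround (C−A): 100=10  101=1  102=2  103=7  104=1  105=4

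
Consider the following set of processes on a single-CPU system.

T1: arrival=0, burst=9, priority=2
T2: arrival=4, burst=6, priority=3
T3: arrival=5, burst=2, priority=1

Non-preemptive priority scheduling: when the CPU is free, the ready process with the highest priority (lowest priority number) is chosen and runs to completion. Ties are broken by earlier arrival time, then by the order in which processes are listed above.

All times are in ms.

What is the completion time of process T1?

Schedule: | T1 0-9 | T3 9-11 | T2 11-17 |
Completion: T1=9  T2=17  T3=11
Turnaround (C−A): T1=9  T2=13  T3=6

9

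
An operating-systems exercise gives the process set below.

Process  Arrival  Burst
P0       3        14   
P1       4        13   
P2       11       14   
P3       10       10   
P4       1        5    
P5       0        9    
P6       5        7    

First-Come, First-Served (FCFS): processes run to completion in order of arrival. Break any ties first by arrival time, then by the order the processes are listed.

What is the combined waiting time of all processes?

164

Gantt: | P5 0-9 | P4 9-14 | P0 14-28 | P1 28-41 | P6 41-48 | P3 48-58 | P2 58-72 |
Completion: P0=28  P1=41  P2=72  P3=58  P4=14  P5=9  P6=48
Turnaround (C−A): P0=25  P1=37  P2=61  P3=48  P4=13  P5=9  P6=43
Waiting = turnaround − burst: P0=11, P1=24, P2=47, P3=38, P4=8, P5=0, P6=36
Total waiting = 11 + 24 + 47 + 38 + 8 + 0 + 36 = 164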